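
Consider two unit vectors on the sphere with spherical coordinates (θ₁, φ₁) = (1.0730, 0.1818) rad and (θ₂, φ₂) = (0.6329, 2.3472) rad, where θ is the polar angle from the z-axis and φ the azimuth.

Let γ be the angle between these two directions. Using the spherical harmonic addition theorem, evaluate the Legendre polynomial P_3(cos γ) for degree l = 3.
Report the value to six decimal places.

Expand P_3 via completeness: Σ_{m} conj(Y_{3,m}) at Ω₁ times Y_{3,m} at Ω₂ —
  m=-3: +0.241948+0.146813i × +0.062675-0.059381i = +0.023882-0.005166i  (running Σ = +0.023882-0.005166i)
  m=-2: +0.352099+0.133980i × -0.005186+0.288249i = -0.040446+0.100797i  (running Σ = -0.016564+0.095632i)
  m=-1: +0.039095+0.007187i × -0.301477-0.306950i = -0.009580-0.014167i  (running Σ = -0.026144+0.081465i)
  m=0: -0.331432-0.000000i × +0.075442+0.000000i = -0.025004-0.000000i  (running Σ = -0.051148+0.081465i)
  m=1: -0.039095+0.007187i × +0.301477-0.306950i = -0.009580+0.014167i  (running Σ = -0.060728+0.095632i)
  m=2: +0.352099-0.133980i × -0.005186-0.288249i = -0.040446-0.100797i  (running Σ = -0.101174-0.005166i)
  m=3: -0.241948+0.146813i × -0.062675-0.059381i = +0.023882+0.005166i  (running Σ = -0.077292-0.000000i)
Σ over m = -0.077292-0.000000i; ×(4π/7) → -0.138754-0.000000i. Real part: -0.138754

-0.138754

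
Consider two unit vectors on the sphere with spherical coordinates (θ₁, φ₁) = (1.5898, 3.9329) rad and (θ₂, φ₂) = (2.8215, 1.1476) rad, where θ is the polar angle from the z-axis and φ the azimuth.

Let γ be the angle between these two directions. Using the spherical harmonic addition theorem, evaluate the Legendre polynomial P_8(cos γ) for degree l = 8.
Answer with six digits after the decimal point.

-0.203429

Expand P_8 via completeness: Σ_{m} conj(Y_{8,m}) at Ω₁ times Y_{8,m} at Ω₂ —
  [-8]  conj(Y_{8,-8})(Ω₁) = (0.514110, 0.024322) ; Y_{8,-8}(Ω₂) = (-0.000048, -0.000012) ; Δ = (-0.000024, -0.000007)
  [-7]  conj(Y_{8,-7})(Ω₁) = (0.028788, -0.026500) ; Y_{8,-7}(Ω₂) = (0.000107, 0.000588) ; Δ = (0.000019, 0.000014)
  [-6]  conj(Y_{8,-6})(Ω₁) = (-0.013256, 0.373737) ; Y_{8,-6}(Ω₂) = (0.003767, -0.002591) ; Δ = (0.000918, 0.001442)
  [-5]  conj(Y_{8,-5})(Ω₁) = (0.031710, 0.033641) ; Y_{8,-5}(Ω₂) = (-0.021404, -0.012981) ; Δ = (-0.000242, -0.001132)
  [-4]  conj(Y_{8,-4})(Ω₁) = (-0.334783, -0.007915) ; Y_{8,-4}(Ω₂) = (-0.012243, 0.099864) ; Δ = (0.004889, -0.033336)
  [-3]  conj(Y_{8,-3})(Ω₁) = (-0.035697, 0.034453) ; Y_{8,-3}(Ω₂) = (0.277098, -0.086083) ; Δ = (-0.006926, 0.012620)
  [-2]  conj(Y_{8,-2})(Ω₁) = (0.003765, -0.318573) ; Y_{8,-2}(Ω₂) = (-0.364834, -0.412293) ; Δ = (-0.132719, 0.114674)
  [-1]  conj(Y_{8,-1})(Ω₁) = (-0.035897, -0.036323) ; Y_{8,-1}(Ω₂) = (-0.210372, 0.467065) ; Δ = (0.024517, -0.009125)
  [+0]  conj(Y_{8,0})(Ω₁) = (0.313911, -0.000000) ; Y_{8,0}(Ω₂) = (-0.178604, 0.000000) ; Δ = (-0.056066, 0.000000)
  [+1]  conj(Y_{8,1})(Ω₁) = (0.035897, -0.036323) ; Y_{8,1}(Ω₂) = (0.210372, 0.467065) ; Δ = (0.024517, 0.009125)
  [+2]  conj(Y_{8,2})(Ω₁) = (0.003765, 0.318573) ; Y_{8,2}(Ω₂) = (-0.364834, 0.412293) ; Δ = (-0.132719, -0.114674)
  [+3]  conj(Y_{8,3})(Ω₁) = (0.035697, 0.034453) ; Y_{8,3}(Ω₂) = (-0.277098, -0.086083) ; Δ = (-0.006926, -0.012620)
  [+4]  conj(Y_{8,4})(Ω₁) = (-0.334783, 0.007915) ; Y_{8,4}(Ω₂) = (-0.012243, -0.099864) ; Δ = (0.004889, 0.033336)
  [+5]  conj(Y_{8,5})(Ω₁) = (-0.031710, 0.033641) ; Y_{8,5}(Ω₂) = (0.021404, -0.012981) ; Δ = (-0.000242, 0.001132)
  [+6]  conj(Y_{8,6})(Ω₁) = (-0.013256, -0.373737) ; Y_{8,6}(Ω₂) = (0.003767, 0.002591) ; Δ = (0.000918, -0.001442)
  [+7]  conj(Y_{8,7})(Ω₁) = (-0.028788, -0.026500) ; Y_{8,7}(Ω₂) = (-0.000107, 0.000588) ; Δ = (0.000019, -0.000014)
  [+8]  conj(Y_{8,8})(Ω₁) = (0.514110, -0.024322) ; Y_{8,8}(Ω₂) = (-0.000048, 0.000012) ; Δ = (-0.000024, 0.000007)
Σ over m = (-0.275202, -0.000000); ×(4π/17) → (-0.203429, -0.000000). Real part: -0.203429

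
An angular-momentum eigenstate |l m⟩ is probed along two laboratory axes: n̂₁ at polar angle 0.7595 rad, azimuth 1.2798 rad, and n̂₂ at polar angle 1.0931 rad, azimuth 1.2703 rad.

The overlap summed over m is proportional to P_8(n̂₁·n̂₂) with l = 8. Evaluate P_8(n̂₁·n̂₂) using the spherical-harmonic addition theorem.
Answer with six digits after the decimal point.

-0.202222

Term-by-term m-sum for l=8 (normalisation 4π/17 = 0.739198):
  m=-8: Y*=-0.01789 - 0.01893j  Y=-0.14756 + 0.13409j  product 0.00518 + 0.00039j
  m=-7: Y*=-0.09801 + 0.04931j  Y=-0.35567 - 0.20968j  product 0.04520 + 0.00301j
  m=-6: Y*=0.04816 + 0.27210j  Y=0.09221 - 0.38997j  product 0.11055 + 0.00631j
  m=-5: Y*=0.44316 + 0.05156j  Y=0.03509 - 0.00240j  product 0.01567 + 0.00075j
  m=-4: Y*=0.15956 - 0.37035j  Y=-0.12073 - 0.31236j  product -0.13495 - 0.00513j
  m=-3: Y*=-0.01785 - 0.01497j  Y=0.16610 - 0.13141j  product -0.00493 - 0.00014j
  m=-2: Y*=0.30606 - 0.20139j  Y=-0.19656 - 0.13476j  product -0.08730 - 0.00166j
  m=-1: Y*=-0.05942 - 0.19839j  Y=0.07833 - 0.25278j  product -0.05480 - 0.00052j
  m=+0: Y*=0.30984 + 0.00000j  Y=-0.20270 + 0.00000j  product -0.06280 + 0.00000j
  m=+1: Y*=0.05942 - 0.19839j  Y=-0.07833 - 0.25278j  product -0.05480 + 0.00052j
  m=+2: Y*=0.30606 + 0.20139j  Y=-0.19656 + 0.13476j  product -0.08730 + 0.00166j
  m=+3: Y*=0.01785 - 0.01497j  Y=-0.16610 - 0.13141j  product -0.00493 + 0.00014j
  m=+4: Y*=0.15956 + 0.37035j  Y=-0.12073 + 0.31236j  product -0.13495 + 0.00513j
  m=+5: Y*=-0.44316 + 0.05156j  Y=-0.03509 - 0.00240j  product 0.01567 - 0.00075j
  m=+6: Y*=0.04816 - 0.27210j  Y=0.09221 + 0.38997j  product 0.11055 - 0.00631j
  m=+7: Y*=0.09801 + 0.04931j  Y=0.35567 - 0.20968j  product 0.04520 - 0.00301j
  m=+8: Y*=-0.01789 + 0.01893j  Y=-0.14756 - 0.13409j  product 0.00518 - 0.00039j
Accumulated sum -0.27357 - 0.00000j; after 4π/(2l+1) scaling, -0.20222 - 0.00000j ⇒ P_8 = -0.202222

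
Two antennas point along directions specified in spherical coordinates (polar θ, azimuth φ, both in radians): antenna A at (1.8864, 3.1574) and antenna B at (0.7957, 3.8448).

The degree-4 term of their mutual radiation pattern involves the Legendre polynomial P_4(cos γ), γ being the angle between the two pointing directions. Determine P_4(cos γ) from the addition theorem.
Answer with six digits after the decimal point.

0.059267

Expand P_4 via completeness: Σ_{m} conj(Y_{4,m}) at Ω₁ times Y_{4,m} at Ω₂ —
  term(m=-4) = -0.03849 - 0.01591j   from Y*(Ω₁)=0.36065 + 0.02283j, Y(Ω₂)=-0.10907 - 0.03721j
  term(m=-3) = 0.05028 + 0.09395j   from Y*(Ω₁)=0.33336 + 0.01582j, Y(Ω₂)=0.16384 + 0.27406j
  term(m=-2) = -0.00794 + 0.04001j   from Y*(Ω₁)=-0.09838 - 0.00311j, Y(Ω₂)=0.06782 - 0.40887j
  term(m=-1) = 0.02539 - 0.02084j   from Y*(Ω₁)=-0.32459 - 0.00513j, Y(Ω₂)=-0.07719 + 0.06544j
  term(m=+0) = -0.01604 + 0.00000j   from Y*(Ω₁)=0.04597 + 0.00000j, Y(Ω₂)=-0.34886 + 0.00000j
  term(m=+1) = 0.02539 + 0.02084j   from Y*(Ω₁)=0.32459 - 0.00513j, Y(Ω₂)=0.07719 + 0.06544j
  term(m=+2) = -0.00794 - 0.04001j   from Y*(Ω₁)=-0.09838 + 0.00311j, Y(Ω₂)=0.06782 + 0.40887j
  term(m=+3) = 0.05028 - 0.09395j   from Y*(Ω₁)=-0.33336 + 0.01582j, Y(Ω₂)=-0.16384 + 0.27406j
  term(m=+4) = -0.03849 + 0.01591j   from Y*(Ω₁)=0.36065 - 0.02283j, Y(Ω₂)=-0.10907 + 0.03721j
Total Σ_m = 0.04245 - 0.00000j. Multiply by 1.396263: 0.05927 - 0.00000j. P_4(cos γ) = 0.059267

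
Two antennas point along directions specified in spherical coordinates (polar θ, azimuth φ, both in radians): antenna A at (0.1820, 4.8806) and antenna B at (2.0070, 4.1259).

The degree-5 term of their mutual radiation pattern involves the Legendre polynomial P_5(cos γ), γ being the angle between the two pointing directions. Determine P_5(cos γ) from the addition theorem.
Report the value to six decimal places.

Addition theorem: P_5(cos γ) = (4π/11) Σ_m Y*_{lm}(Ω₁) Y_{lm}(Ω₂), m = −5…5:
  [-5]  conj(Y_{5,-5})(Ω₁) = 0.00007 - 0.00006j ; Y_{5,-5}(Ω₂) = -0.05894 - 0.27770j ; Δ = -0.00002 - 0.00002j
  [-4]  conj(Y_{5,-4})(Ω₁) = 0.00121 + 0.00097j ; Y_{5,-4}(Ω₂) = 0.29287 - 0.29893j ; Δ = 0.00064 - 0.00008j
  [-3]  conj(Y_{5,-3})(Ω₁) = -0.00764 + 0.01384j ; Y_{5,-3}(Ω₂) = 0.15347 + 0.02930j ; Δ = -0.00158 + 0.00190j
  [-2]  conj(Y_{5,-2})(Ω₁) = -0.09802 - 0.03428j ; Y_{5,-2}(Ω₂) = -0.10585 - 0.25188j ; Δ = 0.00174 + 0.02832j
  [-1]  conj(Y_{5,-1})(Ω₁) = 0.06896 - 0.40608j ; Y_{5,-1}(Ω₂) = 0.13334 - 0.20066j ; Δ = -0.07229 - 0.06798j
  [+0]  conj(Y_{5,0})(Ω₁) = 0.71692 + 0.00000j ; Y_{5,0}(Ω₂) = -0.22294 + 0.00000j ; Δ = -0.15983 + 0.00000j
  [+1]  conj(Y_{5,1})(Ω₁) = -0.06896 - 0.40608j ; Y_{5,1}(Ω₂) = -0.13334 - 0.20066j ; Δ = -0.07229 + 0.06798j
  [+2]  conj(Y_{5,2})(Ω₁) = -0.09802 + 0.03428j ; Y_{5,2}(Ω₂) = -0.10585 + 0.25188j ; Δ = 0.00174 - 0.02832j
  [+3]  conj(Y_{5,3})(Ω₁) = 0.00764 + 0.01384j ; Y_{5,3}(Ω₂) = -0.15347 + 0.02930j ; Δ = -0.00158 - 0.00190j
  [+4]  conj(Y_{5,4})(Ω₁) = 0.00121 - 0.00097j ; Y_{5,4}(Ω₂) = 0.29287 + 0.29893j ; Δ = 0.00064 + 0.00008j
  [+5]  conj(Y_{5,5})(Ω₁) = -0.00007 - 0.00006j ; Y_{5,5}(Ω₂) = 0.05894 - 0.27770j ; Δ = -0.00002 + 0.00002j
Total Σ_m = -0.30284 - 0.00000j. Multiply by 1.142397: -0.34597 - 0.00000j. P_5(cos γ) = -0.345966

-0.345966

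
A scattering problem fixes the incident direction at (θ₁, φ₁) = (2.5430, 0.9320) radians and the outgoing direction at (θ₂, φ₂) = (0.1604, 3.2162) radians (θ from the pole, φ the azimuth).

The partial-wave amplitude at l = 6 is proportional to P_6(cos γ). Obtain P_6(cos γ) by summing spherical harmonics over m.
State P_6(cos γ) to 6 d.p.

Addition theorem: P_6(cos γ) = (4π/13) Σ_m Y*_{lm}(Ω₁) Y_{lm}(Ω₂), m = −6…6:
  m=-6: Y*=(0.011914, -0.009857)  Y=(0.000007, -0.000003)  product (0.000000, -0.000000)
  m=-5: Y*=(0.004112, 0.078426)  Y=(-0.000160, 0.000063)  product (-0.000006, -0.000012)
  m=-4: Y*=(-0.194955, -0.129521)  Y=(0.002157, -0.000663)  product (-0.000506, -0.000150)
  m=-3: Y*=(0.408303, -0.147006)  Y=(-0.019718, 0.004489)  product (-0.007391, 0.004731)
  m=-2: Y*=(-0.122133, 0.404540)  Y=(0.121567, -0.018275)  product (-0.007454, 0.051411)
  m=-1: Y*=(0.011840, 0.015942)  Y=(-0.460091, 0.034390)  product (-0.005996, -0.006928)
  m=+0: Y*=(-0.421375, -0.000000)  Y=(0.760080, 0.000000)  product (-0.320278, -0.000000)
  m=+1: Y*=(-0.011840, 0.015942)  Y=(0.460091, 0.034390)  product (-0.005996, 0.006928)
  m=+2: Y*=(-0.122133, -0.404540)  Y=(0.121567, 0.018275)  product (-0.007454, -0.051411)
  m=+3: Y*=(-0.408303, -0.147006)  Y=(0.019718, 0.004489)  product (-0.007391, -0.004731)
  m=+4: Y*=(-0.194955, 0.129521)  Y=(0.002157, 0.000663)  product (-0.000506, 0.000150)
  m=+5: Y*=(-0.004112, 0.078426)  Y=(0.000160, 0.000063)  product (-0.000006, 0.000012)
  m=+6: Y*=(0.011914, 0.009857)  Y=(0.000007, 0.000003)  product (0.000000, 0.000000)
Σ over m = (-0.362984, 0.000000); ×(4π/13) → (-0.350876, 0.000000). Real part: -0.350876

-0.350876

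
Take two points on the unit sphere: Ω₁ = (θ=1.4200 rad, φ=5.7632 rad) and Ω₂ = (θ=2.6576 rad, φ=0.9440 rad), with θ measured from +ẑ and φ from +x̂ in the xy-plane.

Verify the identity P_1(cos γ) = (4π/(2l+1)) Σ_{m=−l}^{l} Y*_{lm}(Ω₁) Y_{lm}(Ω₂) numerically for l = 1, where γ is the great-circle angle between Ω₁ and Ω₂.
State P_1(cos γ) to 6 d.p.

-0.083928

Expand P_1 via completeness: Σ_{m} conj(Y_{1,m}) at Ω₁ times Y_{1,m} at Ω₂ —
  m=-1: Y*=+0.296426-0.169717i  Y=+0.094297-0.130205i  product +0.005854-0.054600i
  m=+0: Y*=+0.073401-0.000000i  Y=-0.432484+0.000000i  product -0.031745+0.000000i
  m=+1: Y*=-0.296426-0.169717i  Y=-0.094297-0.130205i  product +0.005854+0.054600i
Total Σ_m = -0.020036+0.000000i. Multiply by 4.188790: -0.083928+0.000000i. P_1(cos γ) = -0.083928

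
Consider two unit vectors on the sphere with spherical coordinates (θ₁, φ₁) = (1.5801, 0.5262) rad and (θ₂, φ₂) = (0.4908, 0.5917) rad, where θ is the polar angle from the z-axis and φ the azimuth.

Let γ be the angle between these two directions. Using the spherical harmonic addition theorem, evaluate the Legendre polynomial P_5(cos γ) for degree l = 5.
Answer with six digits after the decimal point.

0.168971

Summing Y*_{l m}(θ₁,φ₁)·Y_{l m}(θ₂,φ₂) over m ∈ [−5, 5]; prefactor 4π/(2·5+1) = 1.142397:
  term(m=-5) = 0.00474 - 0.00161j   from Y*(Ω₁)=-0.40485 + 0.22677j, Y(Ω₂)=-0.01062 - 0.00197j
  term(m=-4) = -0.00084 + 0.00023j   from Y*(Ω₁)=0.00695 - 0.01175j, Y(Ω₂)=-0.04565 - 0.04469j
  term(m=-3) = -0.07368 + 0.01467j   from Y*(Ω₁)=0.00270 - 0.34562j, Y(Ω₂)=-0.04410 - 0.21284j
  term(m=-2) = 0.00692 - 0.00091j   from Y*(Ω₁)=0.00781 + 0.01369j, Y(Ω₂)=0.16728 - 0.41000j
  term(m=-1) = 0.13569 - 0.00890j   from Y*(Ω₁)=0.27661 + 0.16066j, Y(Ω₂)=0.35284 - 0.23712j
  term(m=+0) = 0.00224 + 0.00000j   from Y*(Ω₁)=-0.01631 + 0.00000j, Y(Ω₂)=-0.13733 + 0.00000j
  term(m=+1) = 0.13569 + 0.00890j   from Y*(Ω₁)=-0.27661 + 0.16066j, Y(Ω₂)=-0.35284 - 0.23712j
  term(m=+2) = 0.00692 + 0.00091j   from Y*(Ω₁)=0.00781 - 0.01369j, Y(Ω₂)=0.16728 + 0.41000j
  term(m=+3) = -0.07368 - 0.01467j   from Y*(Ω₁)=-0.00270 - 0.34562j, Y(Ω₂)=0.04410 - 0.21284j
  term(m=+4) = -0.00084 - 0.00023j   from Y*(Ω₁)=0.00695 + 0.01175j, Y(Ω₂)=-0.04565 + 0.04469j
  term(m=+5) = 0.00474 + 0.00161j   from Y*(Ω₁)=0.40485 + 0.22677j, Y(Ω₂)=0.01062 - 0.00197j
Σ over m = 0.14791 - 0.00000j; ×(4π/11) → 0.16897 - 0.00000j. Real part: 0.168971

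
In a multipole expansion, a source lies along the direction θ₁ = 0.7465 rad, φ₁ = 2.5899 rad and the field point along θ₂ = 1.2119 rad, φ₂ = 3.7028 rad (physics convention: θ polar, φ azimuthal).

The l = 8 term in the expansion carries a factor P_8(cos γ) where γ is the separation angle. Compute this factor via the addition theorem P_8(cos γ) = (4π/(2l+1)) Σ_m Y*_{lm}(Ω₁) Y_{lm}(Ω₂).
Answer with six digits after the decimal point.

0.039951

Term-by-term m-sum for l=8 (normalisation 4π/17 = 0.739198):
  [-8]  conj(Y_{8,-8})(Ω₁) = -0.006862+0.022275i ; Y_{8,-8}(Ω₂) = -0.067238+0.296873i ; Δ = -0.006151-0.003535i
  [-7]  conj(Y_{8,-7})(Ω₁) = +0.075752-0.066474i ; Y_{8,-7}(Ω₂) = +0.322508-0.323452i ; Δ = +0.002930-0.045940i
  [-6]  conj(Y_{8,-6})(Ω₁) = -0.257739+0.043862i ; Y_{8,-6}(Ω₂) = -0.210217+0.048258i ; Δ = +0.052064-0.021658i
  [-5]  conj(Y_{8,-5})(Ω₁) = +0.406366+0.163784i ; Y_{8,-5}(Ω₂) = -0.223040-0.077784i ; Δ = -0.077896-0.068139i
  [-4]  conj(Y_{8,-4})(Ω₁) = -0.250545-0.339351i ; Y_{8,-4}(Ω₂) = +0.197681+0.247461i ; Δ = +0.034448-0.129083i
  [-3]  conj(Y_{8,-3})(Ω₁) = +0.005308+0.062834i ; Y_{8,-3}(Ω₂) = +0.010942+0.096571i ; Δ = -0.006010+0.001200i
  [-2]  conj(Y_{8,-2})(Ω₁) = -0.158533+0.314106i ; Y_{8,-2}(Ω₂) = +0.142586-0.296400i ; Δ = +0.070496+0.091777i
  [-1]  conj(Y_{8,-1})(Ω₁) = +0.207006-0.127399i ; Y_{8,-1}(Ω₂) = +0.029953-0.018830i ; Δ = +0.003802-0.007714i
  [+0]  conj(Y_{8,0})(Ω₁) = +0.284993-0.000000i ; Y_{8,0}(Ω₂) = -0.327441+0.000000i ; Δ = -0.093318+0.000000i
  [+1]  conj(Y_{8,1})(Ω₁) = -0.207006-0.127399i ; Y_{8,1}(Ω₂) = -0.029953-0.018830i ; Δ = +0.003802+0.007714i
  [+2]  conj(Y_{8,2})(Ω₁) = -0.158533-0.314106i ; Y_{8,2}(Ω₂) = +0.142586+0.296400i ; Δ = +0.070496-0.091777i
  [+3]  conj(Y_{8,3})(Ω₁) = -0.005308+0.062834i ; Y_{8,3}(Ω₂) = -0.010942+0.096571i ; Δ = -0.006010-0.001200i
  [+4]  conj(Y_{8,4})(Ω₁) = -0.250545+0.339351i ; Y_{8,4}(Ω₂) = +0.197681-0.247461i ; Δ = +0.034448+0.129083i
  [+5]  conj(Y_{8,5})(Ω₁) = -0.406366+0.163784i ; Y_{8,5}(Ω₂) = +0.223040-0.077784i ; Δ = -0.077896+0.068139i
  [+6]  conj(Y_{8,6})(Ω₁) = -0.257739-0.043862i ; Y_{8,6}(Ω₂) = -0.210217-0.048258i ; Δ = +0.052064+0.021658i
  [+7]  conj(Y_{8,7})(Ω₁) = -0.075752-0.066474i ; Y_{8,7}(Ω₂) = -0.322508-0.323452i ; Δ = +0.002930+0.045940i
  [+8]  conj(Y_{8,8})(Ω₁) = -0.006862-0.022275i ; Y_{8,8}(Ω₂) = -0.067238-0.296873i ; Δ = -0.006151+0.003535i
Accumulated sum +0.054047+0.000000i; after 4π/(2l+1) scaling, +0.039951+0.000000i ⇒ P_8 = 0.039951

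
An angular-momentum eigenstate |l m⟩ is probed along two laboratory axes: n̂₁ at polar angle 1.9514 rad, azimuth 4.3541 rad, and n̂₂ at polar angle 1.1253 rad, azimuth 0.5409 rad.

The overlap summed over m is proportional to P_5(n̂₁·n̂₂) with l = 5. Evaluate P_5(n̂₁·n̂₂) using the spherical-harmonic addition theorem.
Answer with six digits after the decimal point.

0.375266

Term-by-term m-sum for l=5 (normalisation 4π/11 = 1.142397):
  m=-5: Y*=(-0.312430, 0.070078)  Y=(-0.251624, -0.117567)  product (0.086854, 0.019098)
  m=-4: Y*=(-0.055586, 0.401299)  Y=(-0.234306, -0.347830)  product (0.152608, -0.074692)
  m=-3: Y*=(0.058925, 0.031880)  Y=(-0.008851, -0.170377)  product (0.004910, -0.010322)
  m=-2: Y*=(-0.239807, 0.208880)  Y=(-0.123740, 0.232551)  product (-0.018901, -0.081614)
  m=-1: Y*=(0.055482, 0.148168)  Y=(-0.216916, 0.130291)  product (-0.031340, -0.024911)
  m=+0: Y*=(-0.284123, -0.000000)  Y=(0.210370, 0.000000)  product (-0.059771, -0.000000)
  m=+1: Y*=(-0.055482, 0.148168)  Y=(0.216916, 0.130291)  product (-0.031340, 0.024911)
  m=+2: Y*=(-0.239807, -0.208880)  Y=(-0.123740, -0.232551)  product (-0.018901, 0.081614)
  m=+3: Y*=(-0.058925, 0.031880)  Y=(0.008851, -0.170377)  product (0.004910, 0.010322)
  m=+4: Y*=(-0.055586, -0.401299)  Y=(-0.234306, 0.347830)  product (0.152608, 0.074692)
  m=+5: Y*=(0.312430, 0.070078)  Y=(0.251624, -0.117567)  product (0.086854, -0.019098)
Accumulated sum (0.328490, 0.000000); after 4π/(2l+1) scaling, (0.375266, 0.000000) ⇒ P_5 = 0.375266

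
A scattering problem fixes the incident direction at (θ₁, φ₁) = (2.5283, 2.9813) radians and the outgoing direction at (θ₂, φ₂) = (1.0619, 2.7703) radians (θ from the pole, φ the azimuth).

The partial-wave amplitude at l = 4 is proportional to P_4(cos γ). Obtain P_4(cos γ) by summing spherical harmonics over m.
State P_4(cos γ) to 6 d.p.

Addition theorem: P_4(cos γ) = (4π/9) Σ_m Y*_{lm}(Ω₁) Y_{lm}(Ω₂), m = −4…4:
  [-4]  conj(Y_{4,-4})(Ω₁) = (0.038919, -0.029048) ; Y_{4,-4}(Ω₂) = (0.022011, 0.256431) ; Δ = (0.008305, 0.009341)
  [-3]  conj(Y_{4,-3})(Ω₁) = (0.173028, -0.090273) ; Y_{4,-3}(Ω₂) = (-0.179182, -0.364476) ; Δ = (-0.063906, -0.046889)
  [-2]  conj(Y_{4,-2})(Ω₁) = (0.387149, -0.128549) ; Y_{4,-2}(Ω₂) = (0.124355, 0.114138) ; Δ = (0.062816, 0.028203)
  [-1]  conj(Y_{4,-1})(Ω₁) = (0.369527, -0.059745) ; Y_{4,-1}(Ω₂) = (0.251038, 0.097742) ; Δ = (0.098605, 0.021120)
  [+0]  conj(Y_{4,0})(Ω₁) = (-0.149153, -0.000000) ; Y_{4,0}(Ω₂) = (-0.227348, 0.000000) ; Δ = (0.033910, 0.000000)
  [+1]  conj(Y_{4,1})(Ω₁) = (-0.369527, -0.059745) ; Y_{4,1}(Ω₂) = (-0.251038, 0.097742) ; Δ = (0.098605, -0.021120)
  [+2]  conj(Y_{4,2})(Ω₁) = (0.387149, 0.128549) ; Y_{4,2}(Ω₂) = (0.124355, -0.114138) ; Δ = (0.062816, -0.028203)
  [+3]  conj(Y_{4,3})(Ω₁) = (-0.173028, -0.090273) ; Y_{4,3}(Ω₂) = (0.179182, -0.364476) ; Δ = (-0.063906, 0.046889)
  [+4]  conj(Y_{4,4})(Ω₁) = (0.038919, 0.029048) ; Y_{4,4}(Ω₂) = (0.022011, -0.256431) ; Δ = (0.008305, -0.009341)
Σ over m = (0.245550, 0.000000); ×(4π/9) → (0.342853, 0.000000). Real part: 0.342853

0.342853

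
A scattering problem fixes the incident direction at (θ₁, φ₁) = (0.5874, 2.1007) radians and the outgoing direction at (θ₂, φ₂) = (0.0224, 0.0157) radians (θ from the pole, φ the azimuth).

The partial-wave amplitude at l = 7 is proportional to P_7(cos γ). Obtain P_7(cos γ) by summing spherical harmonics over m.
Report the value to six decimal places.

Term-by-term m-sum for l=7 (normalisation 4π/15 = 0.837758):
  m=-7: Y*=-0.004317+0.006769i  Y=+0.000000-0.000000i  product -0.000000+0.000000i
  m=-6: Y*=+0.045089+0.001707i  Y=+0.000000-0.000000i  product +0.000000-0.000000i
  m=-5: Y*=-0.072569-0.135376i  Y=+0.000000-0.000000i  product -0.000000-0.000000i
  m=-4: Y*=-0.180582+0.295320i  Y=+0.000002-0.000000i  product -0.000000+0.000001i
  m=-3: Y*=+0.488014+0.009232i  Y=+0.000099-0.000005i  product +0.000048-0.000001i
  m=-2: Y*=-0.145412-0.259359i  Y=+0.003758-0.000118i  product -0.000577-0.000957i
  m=-1: Y*=+0.114525-0.195507i  Y=+0.091241-0.001433i  product +0.010169-0.018002i
  m=+0: Y*=-0.382936-0.000000i  Y=+1.084887+0.000000i  product -0.415442-0.000000i
  m=+1: Y*=-0.114525-0.195507i  Y=-0.091241-0.001433i  product +0.010169+0.018002i
  m=+2: Y*=-0.145412+0.259359i  Y=+0.003758+0.000118i  product -0.000577+0.000957i
  m=+3: Y*=-0.488014+0.009232i  Y=-0.000099-0.000005i  product +0.000048+0.000001i
  m=+4: Y*=-0.180582-0.295320i  Y=+0.000002+0.000000i  product -0.000000-0.000001i
  m=+5: Y*=+0.072569-0.135376i  Y=-0.000000-0.000000i  product -0.000000+0.000000i
  m=+6: Y*=+0.045089-0.001707i  Y=+0.000000+0.000000i  product +0.000000+0.000000i
  m=+7: Y*=+0.004317+0.006769i  Y=-0.000000-0.000000i  product -0.000000-0.000000i
Σ over m = -0.396161+0.000000i; ×(4π/15) → -0.331887+0.000000i. Real part: -0.331887

-0.331887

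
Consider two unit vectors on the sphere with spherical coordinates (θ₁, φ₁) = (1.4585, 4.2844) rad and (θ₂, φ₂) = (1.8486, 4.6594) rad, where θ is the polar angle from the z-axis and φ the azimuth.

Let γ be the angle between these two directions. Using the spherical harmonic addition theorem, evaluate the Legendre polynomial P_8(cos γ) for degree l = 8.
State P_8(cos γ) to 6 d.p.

Addition theorem: P_8(cos γ) = (4π/17) Σ_m Y*_{lm}(Ω₁) Y_{lm}(Ω₂), m = −8…8:
  m=-8: Y*=(-0.470623, 0.136512)  Y=(0.343631, 0.155071)  product (-0.182890, -0.026070)
  m=-7: Y*=(0.032085, -0.218700)  Y=(-0.155882, 0.400802)  product (0.082654, 0.046951)
  m=-6: Y*=(-0.247061, -0.159636)  Y=(-0.036239, -0.011926)  product (0.007049, 0.008732)
  m=-5: Y*=(0.209103, -0.133777)  Y=(-0.089898, 0.331332)  product (0.025527, 0.081309)
  m=-4: Y*=(-0.031731, -0.223292)  Y=(-0.166251, -0.035775)  product (-0.002713, 0.038258)
  m=-3: Y*=(0.246848, 0.072811)  Y=(-0.042664, 0.266120)  product (-0.029908, 0.062585)
  m=-2: Y*=(0.126904, -0.146213)  Y=(-0.217680, -0.023156)  product (-0.031010, 0.028889)
  m=-1: Y*=(0.108052, 0.236857)  Y=(-0.012280, 0.231533)  product (-0.056167, 0.022109)
  m=+0: Y*=(0.183977, -0.000000)  Y=(-0.231431, 0.000000)  product (-0.042578, 0.000000)
  m=+1: Y*=(-0.108052, 0.236857)  Y=(0.012280, 0.231533)  product (-0.056167, -0.022109)
  m=+2: Y*=(0.126904, 0.146213)  Y=(-0.217680, 0.023156)  product (-0.031010, -0.028889)
  m=+3: Y*=(-0.246848, 0.072811)  Y=(0.042664, 0.266120)  product (-0.029908, -0.062585)
  m=+4: Y*=(-0.031731, 0.223292)  Y=(-0.166251, 0.035775)  product (-0.002713, -0.038258)
  m=+5: Y*=(-0.209103, -0.133777)  Y=(0.089898, 0.331332)  product (0.025527, -0.081309)
  m=+6: Y*=(-0.247061, 0.159636)  Y=(-0.036239, 0.011926)  product (0.007049, -0.008732)
  m=+7: Y*=(-0.032085, -0.218700)  Y=(0.155882, 0.400802)  product (0.082654, -0.046951)
  m=+8: Y*=(-0.470623, -0.136512)  Y=(0.343631, -0.155071)  product (-0.182890, 0.026070)
Total Σ_m = (-0.417494, -0.000000). Multiply by 0.739198: (-0.308611, -0.000000). P_8(cos γ) = -0.308611

-0.308611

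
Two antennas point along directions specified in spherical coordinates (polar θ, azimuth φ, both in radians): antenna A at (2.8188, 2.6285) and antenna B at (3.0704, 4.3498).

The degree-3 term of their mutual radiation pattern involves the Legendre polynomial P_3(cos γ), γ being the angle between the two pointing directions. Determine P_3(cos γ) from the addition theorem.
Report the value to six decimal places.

Summing Y*_{l m}(θ₁,φ₁)·Y_{l m}(θ₂,φ₂) over m ∈ [−3, 3]; prefactor 4π/(2·3+1) = 1.795196:
  m=-3: -0.000420+0.013311i × +0.000133-0.000070i = +0.000001+0.000002i  (running Σ = +0.000001+0.000002i)
  m=-2: -0.050527+0.083418i × +0.003860+0.003421i = -0.000480+0.000149i  (running Σ = -0.000480+0.000151i)
  m=-1: -0.312329+0.175974i × -0.032410+0.085432i = -0.004911-0.032386i  (running Σ = -0.005391-0.032235i)
  m=0: -0.529747-0.000000i × -0.735045+0.000000i = +0.389387+0.000000i  (running Σ = +0.383997-0.032235i)
  m=1: +0.312329+0.175974i × +0.032410+0.085432i = -0.004911+0.032386i  (running Σ = +0.379085+0.000151i)
  m=2: -0.050527-0.083418i × +0.003860-0.003421i = -0.000480-0.000149i  (running Σ = +0.378605+0.000002i)
  m=3: +0.000420+0.013311i × -0.000133-0.000070i = +0.000001-0.000002i  (running Σ = +0.378606-0.000000i)
Σ over m = +0.378606-0.000000i; ×(4π/7) → +0.679671-0.000000i. Real part: 0.679671

0.679671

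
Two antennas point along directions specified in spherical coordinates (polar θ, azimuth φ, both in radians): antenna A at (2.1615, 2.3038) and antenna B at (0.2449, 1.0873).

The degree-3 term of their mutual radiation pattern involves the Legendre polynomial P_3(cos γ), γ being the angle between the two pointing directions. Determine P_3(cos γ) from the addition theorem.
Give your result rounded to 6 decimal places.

0.445369

Addition theorem: P_3(cos γ) = (4π/7) Σ_m Y*_{lm}(Ω₁) Y_{lm}(Ω₂), m = −3…3:
  m=-3: +0.193399+0.140482i × -0.005904+0.000714i = -0.001242-0.000691i  (running Σ = -0.001242-0.000691i)
  m=-2: +0.041068+0.390480i × -0.033094-0.047980i = +0.017376-0.014893i  (running Σ = +0.016134-0.015584i)
  m=-1: -0.098949+0.109901i × +0.135001-0.257113i = +0.014899+0.040278i  (running Σ = +0.031033+0.024693i)
  m=0: +0.301171-0.000000i × +0.617667+0.000000i = +0.186023+0.000000i  (running Σ = +0.217056+0.024693i)
  m=1: +0.098949+0.109901i × -0.135001-0.257113i = +0.014899-0.040278i  (running Σ = +0.231955-0.015584i)
  m=2: +0.041068-0.390480i × -0.033094+0.047980i = +0.017376+0.014893i  (running Σ = +0.249331-0.000691i)
  m=3: -0.193399+0.140482i × +0.005904+0.000714i = -0.001242+0.000691i  (running Σ = +0.248089+0.000000i)
Σ over m = +0.248089+0.000000i; ×(4π/7) → +0.445369+0.000000i. Real part: 0.445369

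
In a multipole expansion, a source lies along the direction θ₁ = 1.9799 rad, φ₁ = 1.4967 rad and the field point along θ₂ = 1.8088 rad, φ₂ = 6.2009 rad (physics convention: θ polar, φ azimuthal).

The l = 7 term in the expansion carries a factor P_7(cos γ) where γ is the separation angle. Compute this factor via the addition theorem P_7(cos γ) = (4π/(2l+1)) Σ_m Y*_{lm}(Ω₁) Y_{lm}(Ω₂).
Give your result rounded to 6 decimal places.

-0.176654

Expand P_7 via completeness: Σ_{m} conj(Y_{7,m}) at Ω₁ times Y_{7,m} at Ω₂ —
  m=-7: Y*=-0.135649-0.237647i  Y=+0.343286+0.222951i  product +0.006417-0.111824i
  m=-6: Y*=+0.400756-0.190914i  Y=-0.327192-0.176083i  product -0.164741-0.008101i
  m=-5: Y*=+0.091294+0.235040i  Y=-0.080865-0.035284i  product +0.000911-0.022228i
  m=-4: Y*=+0.186540-0.056966i  Y=+0.332577+0.113597i  product +0.068510+0.002245i
  m=-3: Y*=+0.072767+0.321944i  Y=-0.022325-0.005626i  product +0.000187-0.007597i
  m=-2: Y*=+0.060865-0.009086i  Y=-0.320552-0.053235i  product -0.019994-0.000327i
  m=-1: Y*=+0.024587+0.331217i  Y=+0.064845+0.005348i  product -0.000177+0.021609i
  m=+0: Y*=+0.021945-0.000000i  Y=+0.314869+0.000000i  product +0.006910+0.000000i
  m=+1: Y*=-0.024587+0.331217i  Y=-0.064845+0.005348i  product -0.000177-0.021609i
  m=+2: Y*=+0.060865+0.009086i  Y=-0.320552+0.053235i  product -0.019994+0.000327i
  m=+3: Y*=-0.072767+0.321944i  Y=+0.022325-0.005626i  product +0.000187+0.007597i
  m=+4: Y*=+0.186540+0.056966i  Y=+0.332577-0.113597i  product +0.068510-0.002245i
  m=+5: Y*=-0.091294+0.235040i  Y=+0.080865-0.035284i  product +0.000911+0.022228i
  m=+6: Y*=+0.400756+0.190914i  Y=-0.327192+0.176083i  product -0.164741+0.008101i
  m=+7: Y*=+0.135649-0.237647i  Y=-0.343286+0.222951i  product +0.006417+0.111824i
Σ over m = -0.210865+0.000000i; ×(4π/15) → -0.176654+0.000000i. Real part: -0.176654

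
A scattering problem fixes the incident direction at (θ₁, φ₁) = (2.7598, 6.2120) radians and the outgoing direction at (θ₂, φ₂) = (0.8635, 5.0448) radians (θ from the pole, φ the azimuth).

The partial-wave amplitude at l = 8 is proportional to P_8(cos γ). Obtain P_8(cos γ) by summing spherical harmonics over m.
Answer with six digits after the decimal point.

Summing Y*_{l m}(θ₁,φ₁)·Y_{l m}(θ₂,φ₂) over m ∈ [−8, 8]; prefactor 4π/(2·8+1) = 0.739198:
  term(m=-8) = -0.000011+0.000001i   from Y*(Ω₁)=+0.000161-0.000103i, Y(Ω₂)=-0.050890-0.026643i
  term(m=-7) = +0.000117-0.000356i   from Y*(Ω₁)=-0.001675+0.000911i, Y(Ω₂)=-0.142899+0.134756i
  term(m=-6) = +0.003494+0.003064i   from Y*(Ω₁)=+0.010923-0.004971i, Y(Ω₂)=+0.159189+0.352983i
  term(m=-5) = -0.021653+0.010385i   from Y*(Ω₁)=-0.050367+0.018724i, Y(Ω₂)=+0.445049-0.040728i
  term(m=-4) = -0.001385-0.031749i   from Y*(Ω₁)=+0.167775-0.049107i, Y(Ω₂)=+0.043415-0.176527i
  term(m=-3) = -0.095589-0.035981i   from Y*(Ω₁)=-0.390585+0.084703i, Y(Ω₂)=+0.214659+0.138671i
  term(m=-2) = +0.131571-0.137435i   from Y*(Ω₁)=+0.562755-0.080666i, Y(Ω₂)=+0.263393-0.206464i
  term(m=-1) = -0.012636-0.029589i   from Y*(Ω₁)=-0.288160+0.020547i, Y(Ω₂)=+0.036342+0.105273i
  term(m=+0) = -0.137784-0.000000i   from Y*(Ω₁)=-0.390957-0.000000i, Y(Ω₂)=+0.352428+0.000000i
  term(m=+1) = -0.012636+0.029589i   from Y*(Ω₁)=+0.288160+0.020547i, Y(Ω₂)=-0.036342+0.105273i
  term(m=+2) = +0.131571+0.137435i   from Y*(Ω₁)=+0.562755+0.080666i, Y(Ω₂)=+0.263393+0.206464i
  term(m=+3) = -0.095589+0.035981i   from Y*(Ω₁)=+0.390585+0.084703i, Y(Ω₂)=-0.214659+0.138671i
  term(m=+4) = -0.001385+0.031749i   from Y*(Ω₁)=+0.167775+0.049107i, Y(Ω₂)=+0.043415+0.176527i
  term(m=+5) = -0.021653-0.010385i   from Y*(Ω₁)=+0.050367+0.018724i, Y(Ω₂)=-0.445049-0.040728i
  term(m=+6) = +0.003494-0.003064i   from Y*(Ω₁)=+0.010923+0.004971i, Y(Ω₂)=+0.159189-0.352983i
  term(m=+7) = +0.000117+0.000356i   from Y*(Ω₁)=+0.001675+0.000911i, Y(Ω₂)=+0.142899+0.134756i
  term(m=+8) = -0.000011-0.000001i   from Y*(Ω₁)=+0.000161+0.000103i, Y(Ω₂)=-0.050890+0.026643i
Total Σ_m = -0.129967-0.000000i. Multiply by 0.739198: -0.096071-0.000000i. P_8(cos γ) = -0.096071

-0.096071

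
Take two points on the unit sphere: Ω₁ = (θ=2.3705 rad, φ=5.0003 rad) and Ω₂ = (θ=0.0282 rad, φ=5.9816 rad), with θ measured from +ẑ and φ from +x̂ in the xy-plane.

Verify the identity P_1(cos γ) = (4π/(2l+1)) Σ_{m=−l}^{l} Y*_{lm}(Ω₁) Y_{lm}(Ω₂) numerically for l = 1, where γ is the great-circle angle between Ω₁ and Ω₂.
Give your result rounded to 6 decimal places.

Addition theorem: P_1(cos γ) = (4π/3) Σ_m Y*_{lm}(Ω₁) Y_{lm}(Ω₂), m = −1…1:
  m=-1: Y*=(0.068370, -0.230871)  Y=(0.009302, 0.002894)  product (0.001304, -0.001950)
  m=+0: Y*=(-0.350401, -0.000000)  Y=(0.488408, 0.000000)  product (-0.171139, -0.000000)
  m=+1: Y*=(-0.068370, -0.230871)  Y=(-0.009302, 0.002894)  product (0.001304, 0.001950)
Accumulated sum (-0.168531, 0.000000); after 4π/(2l+1) scaling, (-0.705940, 0.000000) ⇒ P_1 = -0.705940

-0.705940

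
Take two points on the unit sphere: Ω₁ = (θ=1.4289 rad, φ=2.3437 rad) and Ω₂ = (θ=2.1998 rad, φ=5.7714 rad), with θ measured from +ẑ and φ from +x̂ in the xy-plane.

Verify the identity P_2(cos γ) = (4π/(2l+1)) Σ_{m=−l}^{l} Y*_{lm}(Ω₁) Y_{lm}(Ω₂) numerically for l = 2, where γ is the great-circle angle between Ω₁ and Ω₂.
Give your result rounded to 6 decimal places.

0.586686

Term-by-term m-sum for l=2 (normalisation 4π/5 = 2.513274):
  m=-2: (-0.009459, -0.378431) × (0.131416, 0.215686) = (0.080379, -0.051772)  (running Σ = (0.080379, -0.051772))
  m=-1: (-0.075517, 0.077428) × (-0.320441, -0.179993) = (0.038135, -0.011218)  (running Σ = (0.118514, -0.062990))
  m=0: (-0.296468, -0.000000) × (0.012120, 0.000000) = (-0.003593, -0.000000)  (running Σ = (0.114921, -0.062990))
  m=1: (0.075517, 0.077428) × (0.320441, -0.179993) = (0.038135, 0.011218)  (running Σ = (0.153056, -0.051772))
  m=2: (-0.009459, 0.378431) × (0.131416, -0.215686) = (0.080379, 0.051772)  (running Σ = (0.233435, 0.000000))
Total Σ_m = (0.233435, 0.000000). Multiply by 2.513274: (0.586686, 0.000000). P_2(cos γ) = 0.586686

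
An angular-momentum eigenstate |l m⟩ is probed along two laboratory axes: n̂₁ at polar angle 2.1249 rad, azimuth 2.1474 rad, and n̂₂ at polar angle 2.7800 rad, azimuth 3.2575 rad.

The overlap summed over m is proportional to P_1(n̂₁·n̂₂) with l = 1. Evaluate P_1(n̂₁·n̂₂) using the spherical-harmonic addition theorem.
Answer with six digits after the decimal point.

0.625897

Expand P_1 via completeness: Σ_{m} conj(Y_{1,m}) at Ω₁ times Y_{1,m} at Ω₂ —
  term(m=-1) = +0.015964-0.032165i   from Y*(Ω₁)=-0.160173+0.246297i, Y(Ω₂)=-0.121403+0.014135i
  term(m=+0) = +0.117493+0.000000i   from Y*(Ω₁)=-0.257094-0.000000i, Y(Ω₂)=-0.457007+0.000000i
  term(m=+1) = +0.015964+0.032165i   from Y*(Ω₁)=+0.160173+0.246297i, Y(Ω₂)=+0.121403+0.014135i
Accumulated sum +0.149422+0.000000i; after 4π/(2l+1) scaling, +0.625897+0.000000i ⇒ P_1 = 0.625897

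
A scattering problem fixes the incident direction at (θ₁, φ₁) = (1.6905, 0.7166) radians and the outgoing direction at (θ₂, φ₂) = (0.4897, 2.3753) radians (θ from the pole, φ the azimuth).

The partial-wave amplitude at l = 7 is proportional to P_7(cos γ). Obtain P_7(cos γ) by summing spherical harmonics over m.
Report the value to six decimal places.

Summing Y*_{l m}(θ₁,φ₁)·Y_{l m}(θ₂,φ₂) over m ∈ [−7, 7]; prefactor 4π/(2·7+1) = 0.837758:
  term(m=-7) = (0.000699, 0.000989)   from Y*(Ω₁)=(0.142257, -0.453746), Y(Ω₂)=(-0.001545, 0.002025)
  term(m=-6) = (0.003306, -0.001926)   from Y*(Ω₁)=(0.085852, 0.196030), Y(Ω₂)=(-0.002045, -0.017762)
  term(m=-5) = (0.009457, 0.020113)   from Y*(Ω₁)=(0.260723, 0.123192), Y(Ω₂)=(0.059451, 0.049054)
  term(m=-4) = (0.050811, -0.018641)   from Y*(Ω₁)=(-0.230657, 0.065128), Y(Ω₂)=(-0.225158, 0.017241)
  term(m=-3) = (0.026001, 0.096302)   from Y*(Ω₁)=(-0.123701, 0.189218), Y(Ω₂)=(0.293623, -0.329369)
  term(m=-2) = (0.119754, -0.021273)   from Y*(Ω₁)=(-0.034004, -0.245565), Y(Ω₂)=(0.018742, 0.490261)
  term(m=-1) = (0.001351, 0.015331)   from Y*(Ω₁)=(-0.151789, -0.132219), Y(Ω₂)=(-0.055086, -0.053020)
  term(m=+0) = (-0.110821, 0.000000)   from Y*(Ω₁)=(0.249912, -0.000000), Y(Ω₂)=(-0.443441, 0.000000)
  term(m=+1) = (0.001351, -0.015331)   from Y*(Ω₁)=(0.151789, -0.132219), Y(Ω₂)=(0.055086, -0.053020)
  term(m=+2) = (0.119754, 0.021273)   from Y*(Ω₁)=(-0.034004, 0.245565), Y(Ω₂)=(0.018742, -0.490261)
  term(m=+3) = (0.026001, -0.096302)   from Y*(Ω₁)=(0.123701, 0.189218), Y(Ω₂)=(-0.293623, -0.329369)
  term(m=+4) = (0.050811, 0.018641)   from Y*(Ω₁)=(-0.230657, -0.065128), Y(Ω₂)=(-0.225158, -0.017241)
  term(m=+5) = (0.009457, -0.020113)   from Y*(Ω₁)=(-0.260723, 0.123192), Y(Ω₂)=(-0.059451, 0.049054)
  term(m=+6) = (0.003306, 0.001926)   from Y*(Ω₁)=(0.085852, -0.196030), Y(Ω₂)=(-0.002045, 0.017762)
  term(m=+7) = (0.000699, -0.000989)   from Y*(Ω₁)=(-0.142257, -0.453746), Y(Ω₂)=(0.001545, 0.002025)
Σ over m = (0.311939, -0.000000); ×(4π/15) → (0.261330, -0.000000). Real part: 0.261330

0.261330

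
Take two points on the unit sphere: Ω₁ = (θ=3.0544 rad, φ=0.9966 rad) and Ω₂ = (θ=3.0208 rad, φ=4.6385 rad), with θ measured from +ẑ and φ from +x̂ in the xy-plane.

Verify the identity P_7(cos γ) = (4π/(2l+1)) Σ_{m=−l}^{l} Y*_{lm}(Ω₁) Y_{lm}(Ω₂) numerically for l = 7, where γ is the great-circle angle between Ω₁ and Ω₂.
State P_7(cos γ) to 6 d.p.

0.505948

Summing Y*_{l m}(θ₁,φ₁)·Y_{l m}(θ₂,φ₂) over m ∈ [−7, 7]; prefactor 4π/(2·7+1) = 0.837758:
  m=-7: Y*=+0.000000+0.000000i  Y=+0.000000-0.000000i  product +0.000000-0.000000i
  m=-6: Y*=-0.000001+0.000000i  Y=+0.000005+0.000002i  product -0.000000-0.000000i
  m=-5: Y*=+0.000006-0.000021i  Y=-0.000040+0.000103i  product +0.000000+0.000000i
  m=-4: Y*=+0.000276+0.000311i  Y=-0.001442-0.000439i  product -0.000000-0.000001i
  m=-3: Y*=-0.005658+0.000865i  Y=+0.003270-0.014509i  product -0.000006+0.000085i
  m=-2: Y*=+0.022616-0.050318i  Y=+0.101438+0.015100i  product +0.003054-0.004763i
  m=-1: Y*=+0.183598+0.283809i  Y=-0.032894+0.444373i  product -0.132157+0.072250i
  m=+0: Y*=-0.979284-0.000000i  Y=-0.880386+0.000000i  product +0.862149+0.000000i
  m=+1: Y*=-0.183598+0.283809i  Y=+0.032894+0.444373i  product -0.132157-0.072250i
  m=+2: Y*=+0.022616+0.050318i  Y=+0.101438-0.015100i  product +0.003054+0.004763i
  m=+3: Y*=+0.005658+0.000865i  Y=-0.003270-0.014509i  product -0.000006-0.000085i
  m=+4: Y*=+0.000276-0.000311i  Y=-0.001442+0.000439i  product -0.000000+0.000001i
  m=+5: Y*=-0.000006-0.000021i  Y=+0.000040+0.000103i  product +0.000000-0.000000i
  m=+6: Y*=-0.000001-0.000000i  Y=+0.000005-0.000002i  product -0.000000+0.000000i
  m=+7: Y*=-0.000000+0.000000i  Y=-0.000000-0.000000i  product +0.000000+0.000000i
Total Σ_m = +0.603931+0.000000i. Multiply by 0.837758: +0.505948+0.000000i. P_7(cos γ) = 0.505948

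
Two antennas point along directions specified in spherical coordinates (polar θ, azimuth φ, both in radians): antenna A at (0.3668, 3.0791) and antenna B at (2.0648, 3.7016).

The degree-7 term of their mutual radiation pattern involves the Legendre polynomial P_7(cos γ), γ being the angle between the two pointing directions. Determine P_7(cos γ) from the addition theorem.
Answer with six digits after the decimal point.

Summing Y*_{l m}(θ₁,φ₁)·Y_{l m}(θ₂,φ₂) over m ∈ [−7, 7]; prefactor 4π/(2·7+1) = 0.837758:
  m=-7: Y*=-0.000346+0.000162i  Y=+0.146011-0.143999i  product -0.000027+0.000073i
  m=-6: Y*=+0.003458-0.001361i  Y=+0.403409-0.089554i  product +0.001273-0.000859i
  m=-5: Y*=-0.021393+0.006911i  Y=+0.351685+0.125020i  product -0.008388-0.000244i
  m=-4: Y*=+0.091439-0.023345i  Y=-0.010028-0.012677i  product -0.001213-0.000925i
  m=-3: Y*=-0.271085+0.051426i  Y=-0.037947-0.346037i  product +0.028082+0.091854i
  m=-2: Y*=+0.516814-0.064933i  Y=+0.062698-0.129537i  product +0.023992-0.071018i
  m=-1: Y*=-0.471575+0.029508i  Y=-0.248061+0.155524i  product +0.112390-0.080661i
  m=+0: Y*=-0.182797-0.000000i  Y=-0.183460+0.000000i  product +0.033536+0.000000i
  m=+1: Y*=+0.471575+0.029508i  Y=+0.248061+0.155524i  product +0.112390+0.080661i
  m=+2: Y*=+0.516814+0.064933i  Y=+0.062698+0.129537i  product +0.023992+0.071018i
  m=+3: Y*=+0.271085+0.051426i  Y=+0.037947-0.346037i  product +0.028082-0.091854i
  m=+4: Y*=+0.091439+0.023345i  Y=-0.010028+0.012677i  product -0.001213+0.000925i
  m=+5: Y*=+0.021393+0.006911i  Y=-0.351685+0.125020i  product -0.008388+0.000244i
  m=+6: Y*=+0.003458+0.001361i  Y=+0.403409+0.089554i  product +0.001273+0.000859i
  m=+7: Y*=+0.000346+0.000162i  Y=-0.146011-0.143999i  product -0.000027-0.000073i
Σ over m = +0.345756-0.000000i; ×(4π/15) → +0.289660-0.000000i. Real part: 0.289660

0.289660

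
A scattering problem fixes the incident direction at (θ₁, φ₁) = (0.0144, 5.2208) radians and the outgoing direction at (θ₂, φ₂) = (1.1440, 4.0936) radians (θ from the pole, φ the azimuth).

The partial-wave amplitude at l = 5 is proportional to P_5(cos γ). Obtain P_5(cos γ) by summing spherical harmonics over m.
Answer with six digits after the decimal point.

Addition theorem: P_5(cos γ) = (4π/11) Σ_m Y*_{lm}(Ω₁) Y_{lm}(Ω₂), m = −5…5:
  [-5]  conj(Y_{5,-5})(Ω₁) = (0.000000, 0.000000) ; Y_{5,-5}(Ω₂) = (-0.013818, -0.289776) ; Δ = (0.000000, -0.000000)
  [-4]  conj(Y_{5,-4})(Ω₁) = (-0.000000, 0.000000) ; Y_{5,-4}(Ω₂) = (-0.327919, 0.257899) ; Δ = (-0.000000, -0.000000)
  [-3]  conj(Y_{5,-3})(Ω₁) = (-0.000008, 0.000000) ; Y_{5,-3}(Ω₂) = (0.135766, 0.039860) ; Δ = (-0.000001, -0.000000)
  [-2]  conj(Y_{5,-2})(Ω₁) = (-0.000370, -0.000597) ; Y_{5,-2}(Ω₂) = (0.092397, 0.266947) ; Δ = (0.000125, -0.000154)
  [-1]  conj(Y_{5,-1})(Ω₁) = (0.017947, -0.032205) ; Y_{5,-1}(Ω₂) = (0.132313, -0.185812) ; Δ = (-0.003609, -0.007596)
  [+0]  conj(Y_{5,0})(Ω₁) = (0.934148, -0.000000) ; Y_{5,0}(Ω₂) = (0.235030, 0.000000) ; Δ = (0.219552, 0.000000)
  [+1]  conj(Y_{5,1})(Ω₁) = (-0.017947, -0.032205) ; Y_{5,1}(Ω₂) = (-0.132313, -0.185812) ; Δ = (-0.003609, 0.007596)
  [+2]  conj(Y_{5,2})(Ω₁) = (-0.000370, 0.000597) ; Y_{5,2}(Ω₂) = (0.092397, -0.266947) ; Δ = (0.000125, 0.000154)
  [+3]  conj(Y_{5,3})(Ω₁) = (0.000008, 0.000000) ; Y_{5,3}(Ω₂) = (-0.135766, 0.039860) ; Δ = (-0.000001, 0.000000)
  [+4]  conj(Y_{5,4})(Ω₁) = (-0.000000, -0.000000) ; Y_{5,4}(Ω₂) = (-0.327919, -0.257899) ; Δ = (-0.000000, 0.000000)
  [+5]  conj(Y_{5,5})(Ω₁) = (-0.000000, 0.000000) ; Y_{5,5}(Ω₂) = (0.013818, -0.289776) ; Δ = (0.000000, 0.000000)
Accumulated sum (0.212582, -0.000000); after 4π/(2l+1) scaling, (0.242853, -0.000000) ⇒ P_5 = 0.242853

0.242853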